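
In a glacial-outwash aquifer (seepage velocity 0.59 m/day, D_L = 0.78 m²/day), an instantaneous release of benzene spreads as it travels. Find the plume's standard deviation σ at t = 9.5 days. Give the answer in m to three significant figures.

Dispersive spreading gives a Gaussian with σ² = 2Dt; advection only shifts the center.
σ = √(2 × 0.78 × 9.5) = 3.85 m.

3.85 m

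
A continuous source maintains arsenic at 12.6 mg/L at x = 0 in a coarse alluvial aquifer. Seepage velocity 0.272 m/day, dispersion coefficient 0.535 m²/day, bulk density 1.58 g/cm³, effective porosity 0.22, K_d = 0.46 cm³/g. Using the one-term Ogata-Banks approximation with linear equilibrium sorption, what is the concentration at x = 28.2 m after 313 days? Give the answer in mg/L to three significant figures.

2.14 mg/L

Retardation factor R = 1 + ρ_b·K_d/n = 1 + 1.58 × 0.46/0.22 = 4.304.
Sorption retards both mechanisms: v_R = v/R = 0.06320 m/day, D_R = D/R = 0.1243 m²/day.
v_R·t = 0.06320 × 313 = 19.7816 m; 2√(D_R t) = 12.47 m; argument = (28.2 − 19.7816)/12.47 = 0.6751.
C = C₀ × ½·erfc(0.6751) = 12.6 × 0.1699 = 2.14 mg/L.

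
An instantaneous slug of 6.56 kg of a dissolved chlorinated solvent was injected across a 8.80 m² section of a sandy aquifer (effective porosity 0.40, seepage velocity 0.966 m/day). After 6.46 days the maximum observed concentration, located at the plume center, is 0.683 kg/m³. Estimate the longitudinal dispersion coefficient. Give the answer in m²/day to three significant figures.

At the plume center C_max = M/(n_e·A·√(4πDt)), so D = M²/(4πt·(n_e·A·C_max)²).
n_e·A·C_max = 0.40 × 8.80 × 0.683 = 2.404 kg/m.
D = 6.56²/(4π × 6.46 × 2.404²) = 0.0917 m²/day.

0.0917 m²/day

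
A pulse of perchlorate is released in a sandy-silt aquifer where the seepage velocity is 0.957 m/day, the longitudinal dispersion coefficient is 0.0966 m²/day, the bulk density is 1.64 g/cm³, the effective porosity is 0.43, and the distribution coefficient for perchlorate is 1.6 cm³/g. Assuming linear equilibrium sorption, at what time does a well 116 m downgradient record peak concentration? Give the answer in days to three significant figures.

860 days

Retardation factor R = 1 + ρ_b·K_d/n = 1 + 1.64 × 1.6/0.43 = 7.102.
Sorption retards both mechanisms: v_R = v/R = 0.1348 m/day, D_R = D/R = 0.01360 m²/day.
Peak time from v_R²t² + 2D_R t − x² = 0: t = (√(D_R² + v_R²x²) − D_R)/v_R².
√(D_R² + v_R²x²) = √(0.01360² + 0.1348² × 116²) = 15.64; v_R² = 0.01817.
t = (15.64 − 0.01360)/0.01817 = 860 days.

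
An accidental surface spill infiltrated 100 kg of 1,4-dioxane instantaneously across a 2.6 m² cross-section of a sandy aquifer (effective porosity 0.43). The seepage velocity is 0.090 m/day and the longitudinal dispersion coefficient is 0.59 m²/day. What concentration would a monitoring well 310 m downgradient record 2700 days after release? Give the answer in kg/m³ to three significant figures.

For an instantaneous plane source, C(x,t) = M/(n_e·A·√(4πDt)) · exp(−(x−vt)²/(4Dt)), with n_e·A the pore (flow) area.
Plume center vt = 0.090 × 2700 = 243 m, so the well at 310 m is 67 m downgradient of the peak.
√(4πDt) = 141.5 m, giving peak height M/(n_e·A·√(4πDt)) = 100/(0.43 × 2.6 × 141.5) = 0.6321 kg/m³.
(x−vt)²/(4Dt) = (67)²/(4 × 0.59 × 2700) = 0.7045; exp(−0.7045) = 0.4944.
C = 0.6321 × 0.4944 = 0.313 kg/m³.

0.313 kg/m³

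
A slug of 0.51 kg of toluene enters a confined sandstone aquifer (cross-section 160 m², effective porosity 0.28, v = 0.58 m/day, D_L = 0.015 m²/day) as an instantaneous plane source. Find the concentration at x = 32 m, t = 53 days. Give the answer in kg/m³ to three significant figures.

0.00219 kg/m³

For an instantaneous plane source, C(x,t) = M/(n_e·A·√(4πDt)) · exp(−(x−vt)²/(4Dt)), with n_e·A the pore (flow) area.
Plume center vt = 0.58 × 53 = 30.74 m, so the well at 32 m is 1.26 m downgradient of the peak.
√(4πDt) = 3.161 m, giving peak height M/(n_e·A·√(4πDt)) = 0.51/(0.28 × 160 × 3.161) = 0.003601 kg/m³.
(x−vt)²/(4Dt) = (1.26)²/(4 × 0.015 × 53) = 0.4992; exp(−0.4992) = 0.6070.
C = 0.003601 × 0.6070 = 0.00219 kg/m³.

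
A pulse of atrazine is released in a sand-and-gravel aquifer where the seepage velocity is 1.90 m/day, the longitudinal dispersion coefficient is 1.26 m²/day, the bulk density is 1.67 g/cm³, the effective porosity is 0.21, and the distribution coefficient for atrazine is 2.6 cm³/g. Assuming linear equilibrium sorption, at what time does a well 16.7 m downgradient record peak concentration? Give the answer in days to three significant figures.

183 days

Retardation factor R = 1 + ρ_b·K_d/n = 1 + 1.67 × 2.6/0.21 = 21.68.
Sorption retards both mechanisms: v_R = v/R = 0.08764 m/day, D_R = D/R = 0.05812 m²/day.
Peak time from v_R²t² + 2D_R t − x² = 0: t = (√(D_R² + v_R²x²) − D_R)/v_R².
√(D_R² + v_R²x²) = √(0.05812² + 0.08764² × 16.7²) = 1.465; v_R² = 0.007681.
t = (1.465 − 0.05812)/0.007681 = 183 days.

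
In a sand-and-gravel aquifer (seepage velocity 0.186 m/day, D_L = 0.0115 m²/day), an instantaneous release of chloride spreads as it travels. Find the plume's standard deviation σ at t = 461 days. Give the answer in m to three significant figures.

3.26 m

Dispersive spreading gives a Gaussian with σ² = 2Dt; advection only shifts the center.
σ = √(2 × 0.0115 × 461) = 3.26 m.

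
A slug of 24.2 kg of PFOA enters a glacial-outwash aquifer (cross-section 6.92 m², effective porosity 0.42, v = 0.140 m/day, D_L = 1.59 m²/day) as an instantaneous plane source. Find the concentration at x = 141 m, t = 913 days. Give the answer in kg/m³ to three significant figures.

For an instantaneous plane source, C(x,t) = M/(n_e·A·√(4πDt)) · exp(−(x−vt)²/(4Dt)), with n_e·A the pore (flow) area.
Plume center vt = 0.140 × 913 = 127.82 m, so the well at 141 m is 13.18 m downgradient of the peak.
√(4πDt) = 135.1 m, giving peak height M/(n_e·A·√(4πDt)) = 24.2/(0.42 × 6.92 × 135.1) = 0.06163 kg/m³.
(x−vt)²/(4Dt) = (13.18)²/(4 × 1.59 × 913) = 0.02992; exp(−0.02992) = 0.9705.
C = 0.06163 × 0.9705 = 0.0598 kg/m³.

0.0598 kg/m³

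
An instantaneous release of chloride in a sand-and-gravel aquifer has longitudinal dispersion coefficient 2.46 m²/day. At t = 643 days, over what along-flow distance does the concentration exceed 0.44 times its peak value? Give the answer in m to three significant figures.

144 m

The plume is Gaussian with σ = √(2Dt) = √(2 × 2.46 × 643) = 56.25 m.
C/C_peak = exp(−Δx²/(2σ²)) = 0.44 ⇒ Δx = σ·√(−2 ln 0.44) = 56.25 × 1.281 = 72.06 m.
Width = 2Δx = 144 m.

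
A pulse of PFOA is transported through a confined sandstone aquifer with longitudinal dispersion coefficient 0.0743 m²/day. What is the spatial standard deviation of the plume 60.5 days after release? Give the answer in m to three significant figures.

Dispersive spreading gives a Gaussian with σ² = 2Dt; advection only shifts the center.
σ = √(2 × 0.0743 × 60.5) = 3.00 m.

3.00 m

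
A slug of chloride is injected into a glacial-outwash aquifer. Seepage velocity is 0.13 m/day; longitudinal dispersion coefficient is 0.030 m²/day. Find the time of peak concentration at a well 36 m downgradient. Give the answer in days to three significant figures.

For the 1D instantaneous-source solution, setting ∂C/∂t = 0 at fixed x gives v²t² + 2Dt − x² = 0, so t = (√(D² + v²x²) − D)/v².
√(D² + v²x²) = √(0.030² + 0.13² × 36²) = 4.680; v² = 0.0169.
t = (4.680 − 0.030)/0.0169 = 275 days (vs. the pure-advection estimate x/v = 277 d).

275 days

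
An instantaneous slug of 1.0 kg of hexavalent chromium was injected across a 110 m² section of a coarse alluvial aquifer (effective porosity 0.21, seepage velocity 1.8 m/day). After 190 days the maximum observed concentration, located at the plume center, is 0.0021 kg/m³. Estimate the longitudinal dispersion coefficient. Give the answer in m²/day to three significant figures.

0.178 m²/day

At the plume center C_max = M/(n_e·A·√(4πDt)), so D = M²/(4πt·(n_e·A·C_max)²).
n_e·A·C_max = 0.21 × 110 × 0.0021 = 0.04851 kg/m.
D = 1.0²/(4π × 190 × 0.04851²) = 0.178 m²/day.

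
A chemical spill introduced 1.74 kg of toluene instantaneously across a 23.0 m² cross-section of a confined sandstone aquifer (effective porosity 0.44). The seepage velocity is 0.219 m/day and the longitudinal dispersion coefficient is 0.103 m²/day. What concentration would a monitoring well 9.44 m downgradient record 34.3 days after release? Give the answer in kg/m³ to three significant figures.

For an instantaneous plane source, C(x,t) = M/(n_e·A·√(4πDt)) · exp(−(x−vt)²/(4Dt)), with n_e·A the pore (flow) area.
Plume center vt = 0.219 × 34.3 = 7.5117 m, so the well at 9.44 m is 1.9283 m downgradient of the peak.
√(4πDt) = 6.663 m, giving peak height M/(n_e·A·√(4πDt)) = 1.74/(0.44 × 23.0 × 6.663) = 0.02580 kg/m³.
(x−vt)²/(4Dt) = (1.9283)²/(4 × 0.103 × 34.3) = 0.2631; exp(−0.2631) = 0.7687.
C = 0.02580 × 0.7687 = 0.0198 kg/m³.

0.0198 kg/m³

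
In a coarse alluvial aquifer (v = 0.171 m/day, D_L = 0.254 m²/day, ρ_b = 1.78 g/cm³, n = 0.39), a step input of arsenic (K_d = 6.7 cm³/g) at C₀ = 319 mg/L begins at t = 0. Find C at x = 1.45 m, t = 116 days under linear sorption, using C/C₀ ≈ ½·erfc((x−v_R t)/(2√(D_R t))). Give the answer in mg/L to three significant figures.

87.3 mg/L

Retardation factor R = 1 + ρ_b·K_d/n = 1 + 1.78 × 6.7/0.39 = 31.58.
Sorption retards both mechanisms: v_R = v/R = 0.005415 m/day, D_R = D/R = 0.008043 m²/day.
v_R·t = 0.005415 × 116 = 0.62814 m; 2√(D_R t) = 1.932 m; argument = (1.45 − 0.62814)/1.932 = 0.4254.
C = C₀ × ½·erfc(0.4254) = 319 × 0.2737 = 87.3 mg/L.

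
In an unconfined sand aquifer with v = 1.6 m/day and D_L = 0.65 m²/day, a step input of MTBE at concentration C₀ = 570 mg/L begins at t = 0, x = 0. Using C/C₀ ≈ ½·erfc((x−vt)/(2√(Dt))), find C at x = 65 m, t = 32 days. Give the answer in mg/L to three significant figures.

9.23 mg/L

For a continuous step input, C/C₀ ≈ ½·erfc((x−vt)/(2√(Dt))).
vt = 1.6 × 32 = 51.2 m and 2√(Dt) = 2√(0.65 × 32) = 9.121 m.
Argument (x−vt)/(2√(Dt)) = (65 − 51.2)/9.121 = 1.513; ½·erfc(1.513) = 0.01619.
C = 570 × 0.01619 = 9.23 mg/L.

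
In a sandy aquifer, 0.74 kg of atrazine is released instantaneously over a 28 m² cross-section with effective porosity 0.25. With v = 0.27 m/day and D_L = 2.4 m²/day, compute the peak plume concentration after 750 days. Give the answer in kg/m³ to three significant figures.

0.000703 kg/m³

The peak of an instantaneous 1D plume sits at x = vt; there the Gaussian factor is 1 and C_max = M/(n_e·A·√(4πDt)), where n_e·A is the pore area the mass is dissolved in.
√(4πDt) = √(4π × 2.4 × 750) = 150.4 m, so C_max = 0.74/(0.25 × 28 × 150.4) = 0.000703 kg/m³.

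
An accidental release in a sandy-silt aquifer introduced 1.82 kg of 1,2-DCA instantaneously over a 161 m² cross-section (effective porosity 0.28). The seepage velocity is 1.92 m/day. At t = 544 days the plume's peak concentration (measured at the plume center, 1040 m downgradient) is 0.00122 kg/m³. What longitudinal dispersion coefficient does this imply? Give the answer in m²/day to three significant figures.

0.160 m²/day

At the plume center C_max = M/(n_e·A·√(4πDt)), so D = M²/(4πt·(n_e·A·C_max)²).
n_e·A·C_max = 0.28 × 161 × 0.00122 = 0.05500 kg/m.
D = 1.82²/(4π × 544 × 0.05500²) = 0.160 m²/day.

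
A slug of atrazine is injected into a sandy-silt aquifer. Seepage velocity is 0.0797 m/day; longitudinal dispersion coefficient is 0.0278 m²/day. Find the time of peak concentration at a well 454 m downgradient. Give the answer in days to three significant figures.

For the 1D instantaneous-source solution, setting ∂C/∂t = 0 at fixed x gives v²t² + 2Dt − x² = 0, so t = (√(D² + v²x²) − D)/v².
√(D² + v²x²) = √(0.0278² + 0.0797² × 454²) = 36.18; v² = 0.00635209.
t = (36.18 − 0.0278)/0.00635209 = 5690 days (vs. the pure-advection estimate x/v = 5700 d).

5690 days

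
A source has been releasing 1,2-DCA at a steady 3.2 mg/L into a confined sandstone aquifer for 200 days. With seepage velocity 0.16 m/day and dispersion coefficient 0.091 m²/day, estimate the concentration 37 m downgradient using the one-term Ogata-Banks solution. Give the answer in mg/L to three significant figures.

For a continuous step input, C/C₀ ≈ ½·erfc((x−vt)/(2√(Dt))).
vt = 0.16 × 200 = 32 m and 2√(Dt) = 2√(0.091 × 200) = 8.532 m.
Argument (x−vt)/(2√(Dt)) = (37 − 32)/8.532 = 0.5860; ½·erfc(0.5860) = 0.2036.
C = 3.2 × 0.2036 = 0.652 mg/L.

0.652 mg/L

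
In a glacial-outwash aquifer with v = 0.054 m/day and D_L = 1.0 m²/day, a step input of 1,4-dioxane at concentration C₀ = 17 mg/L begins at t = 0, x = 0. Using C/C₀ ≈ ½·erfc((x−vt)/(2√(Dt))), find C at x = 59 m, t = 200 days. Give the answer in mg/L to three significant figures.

0.136 mg/L

For a continuous step input, C/C₀ ≈ ½·erfc((x−vt)/(2√(Dt))).
vt = 0.054 × 200 = 10.8 m and 2√(Dt) = 2√(1.0 × 200) = 28.28 m.
Argument (x−vt)/(2√(Dt)) = (59 − 10.8)/28.28 = 1.704; ½·erfc(1.704) = 0.007980.
C = 17 × 0.007980 = 0.136 mg/L.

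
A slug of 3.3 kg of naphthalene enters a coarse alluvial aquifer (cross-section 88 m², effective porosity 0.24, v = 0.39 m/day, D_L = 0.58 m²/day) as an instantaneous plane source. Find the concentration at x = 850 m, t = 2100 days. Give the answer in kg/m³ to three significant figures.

0.00104 kg/m³

For an instantaneous plane source, C(x,t) = M/(n_e·A·√(4πDt)) · exp(−(x−vt)²/(4Dt)), with n_e·A the pore (flow) area.
Plume center vt = 0.39 × 2100 = 819 m, so the well at 850 m is 31 m downgradient of the peak.
√(4πDt) = 123.7 m, giving peak height M/(n_e·A·√(4πDt)) = 3.3/(0.24 × 88 × 123.7) = 0.001263 kg/m³.
(x−vt)²/(4Dt) = (31)²/(4 × 0.58 × 2100) = 0.1972; exp(−0.1972) = 0.8210.
C = 0.001263 × 0.8210 = 0.00104 kg/m³.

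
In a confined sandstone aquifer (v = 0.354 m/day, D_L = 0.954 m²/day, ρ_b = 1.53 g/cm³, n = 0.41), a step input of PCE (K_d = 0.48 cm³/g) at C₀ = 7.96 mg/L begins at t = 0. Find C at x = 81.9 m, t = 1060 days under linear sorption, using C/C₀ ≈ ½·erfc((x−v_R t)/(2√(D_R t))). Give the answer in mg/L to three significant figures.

Retardation factor R = 1 + ρ_b·K_d/n = 1 + 1.53 × 0.48/0.41 = 2.791.
Sorption retards both mechanisms: v_R = v/R = 0.1268 m/day, D_R = D/R = 0.3418 m²/day.
v_R·t = 0.1268 × 1060 = 134.408 m; 2√(D_R t) = 38.07 m; argument = (81.9 − 134.408)/38.07 = -1.379.
C = C₀ × ½·erfc(-1.379) = 7.96 × 0.9744 = 7.76 mg/L.

7.76 mg/L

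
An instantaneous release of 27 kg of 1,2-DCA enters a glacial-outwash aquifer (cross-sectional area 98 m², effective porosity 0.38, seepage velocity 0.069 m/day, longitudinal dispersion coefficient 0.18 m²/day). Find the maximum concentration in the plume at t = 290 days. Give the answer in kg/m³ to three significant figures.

The peak of an instantaneous 1D plume sits at x = vt; there the Gaussian factor is 1 and C_max = M/(n_e·A·√(4πDt)), where n_e·A is the pore area the mass is dissolved in.
√(4πDt) = √(4π × 0.18 × 290) = 25.61 m, so C_max = 27/(0.38 × 98 × 25.61) = 0.0283 kg/m³.

0.0283 kg/m³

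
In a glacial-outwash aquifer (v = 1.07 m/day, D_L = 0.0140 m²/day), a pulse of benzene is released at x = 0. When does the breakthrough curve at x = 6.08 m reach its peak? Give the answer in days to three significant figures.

5.67 days

For the 1D instantaneous-source solution, setting ∂C/∂t = 0 at fixed x gives v²t² + 2Dt − x² = 0, so t = (√(D² + v²x²) − D)/v².
√(D² + v²x²) = √(0.0140² + 1.07² × 6.08²) = 6.506; v² = 1.1449.
t = (6.506 − 0.0140)/1.1449 = 5.67 days (vs. the pure-advection estimate x/v = 5.68 d).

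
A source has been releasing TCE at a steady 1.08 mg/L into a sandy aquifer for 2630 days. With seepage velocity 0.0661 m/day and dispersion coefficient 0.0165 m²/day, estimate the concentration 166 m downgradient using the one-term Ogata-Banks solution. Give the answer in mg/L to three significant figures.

For a continuous step input, C/C₀ ≈ ½·erfc((x−vt)/(2√(Dt))).
vt = 0.0661 × 2630 = 173.843 m and 2√(Dt) = 2√(0.0165 × 2630) = 13.17 m.
Argument (x−vt)/(2√(Dt)) = (166 − 173.843)/13.17 = -0.5955; ½·erfc(-0.5955) = 0.8002.
C = 1.08 × 0.8002 = 0.864 mg/L.

0.864 mg/L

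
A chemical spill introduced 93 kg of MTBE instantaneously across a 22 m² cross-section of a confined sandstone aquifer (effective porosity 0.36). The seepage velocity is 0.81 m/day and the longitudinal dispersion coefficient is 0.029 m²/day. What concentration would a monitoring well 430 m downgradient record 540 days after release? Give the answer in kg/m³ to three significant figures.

0.349 kg/m³

For an instantaneous plane source, C(x,t) = M/(n_e·A·√(4πDt)) · exp(−(x−vt)²/(4Dt)), with n_e·A the pore (flow) area.
Plume center vt = 0.81 × 540 = 437.4 m, so the well at 430 m is 7.4 m upgradient of the peak.
√(4πDt) = 14.03 m, giving peak height M/(n_e·A·√(4πDt)) = 93/(0.36 × 22 × 14.03) = 0.8370 kg/m³.
(x−vt)²/(4Dt) = (-7.4)²/(4 × 0.029 × 540) = 0.8742; exp(−0.8742) = 0.4172.
C = 0.8370 × 0.4172 = 0.349 kg/m³.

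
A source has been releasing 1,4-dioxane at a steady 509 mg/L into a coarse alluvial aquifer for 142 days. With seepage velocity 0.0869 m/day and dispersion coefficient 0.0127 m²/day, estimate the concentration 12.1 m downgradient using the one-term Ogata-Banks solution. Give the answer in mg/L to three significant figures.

For a continuous step input, C/C₀ ≈ ½·erfc((x−vt)/(2√(Dt))).
vt = 0.0869 × 142 = 12.3398 m and 2√(Dt) = 2√(0.0127 × 142) = 2.686 m.
Argument (x−vt)/(2√(Dt)) = (12.1 − 12.3398)/2.686 = -0.08928; ½·erfc(-0.08928) = 0.5502.
C = 509 × 0.5502 = 280 mg/L.

280 mg/L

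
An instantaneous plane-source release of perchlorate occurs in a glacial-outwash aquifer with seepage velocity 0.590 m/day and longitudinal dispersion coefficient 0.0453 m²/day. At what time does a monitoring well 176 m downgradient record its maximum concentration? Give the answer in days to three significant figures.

298 days

For the 1D instantaneous-source solution, setting ∂C/∂t = 0 at fixed x gives v²t² + 2Dt − x² = 0, so t = (√(D² + v²x²) − D)/v².
√(D² + v²x²) = √(0.0453² + 0.590² × 176²) = 103.8; v² = 0.3481.
t = (103.8 − 0.0453)/0.3481 = 298 days (vs. the pure-advection estimate x/v = 298 d).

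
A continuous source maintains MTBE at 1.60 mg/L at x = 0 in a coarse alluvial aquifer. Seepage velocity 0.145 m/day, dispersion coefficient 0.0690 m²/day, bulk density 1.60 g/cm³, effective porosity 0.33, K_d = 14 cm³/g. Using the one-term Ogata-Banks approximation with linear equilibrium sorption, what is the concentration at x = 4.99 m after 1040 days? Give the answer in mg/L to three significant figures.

Retardation factor R = 1 + ρ_b·K_d/n = 1 + 1.60 × 14/0.33 = 68.88.
Sorption retards both mechanisms: v_R = v/R = 0.002105 m/day, D_R = D/R = 0.001002 m²/day.
v_R·t = 0.002105 × 1040 = 2.1892 m; 2√(D_R t) = 2.042 m; argument = (4.99 − 2.1892)/2.042 = 1.372.
C = C₀ × ½·erfc(1.372) = 1.60 × 0.02617 = 0.0419 mg/L.

0.0419 mg/L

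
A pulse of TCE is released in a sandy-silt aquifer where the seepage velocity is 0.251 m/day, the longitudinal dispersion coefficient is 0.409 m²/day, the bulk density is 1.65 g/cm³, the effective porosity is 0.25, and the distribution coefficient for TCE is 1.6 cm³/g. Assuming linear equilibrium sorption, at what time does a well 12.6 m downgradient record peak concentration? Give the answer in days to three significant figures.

Retardation factor R = 1 + ρ_b·K_d/n = 1 + 1.65 × 1.6/0.25 = 11.56.
Sorption retards both mechanisms: v_R = v/R = 0.02171 m/day, D_R = D/R = 0.03538 m²/day.
Peak time from v_R²t² + 2D_R t − x² = 0: t = (√(D_R² + v_R²x²) − D_R)/v_R².
√(D_R² + v_R²x²) = √(0.03538² + 0.02171² × 12.6²) = 0.2758; v_R² = 0.0004713.
t = (0.2758 − 0.03538)/0.0004713 = 510 days.

510 days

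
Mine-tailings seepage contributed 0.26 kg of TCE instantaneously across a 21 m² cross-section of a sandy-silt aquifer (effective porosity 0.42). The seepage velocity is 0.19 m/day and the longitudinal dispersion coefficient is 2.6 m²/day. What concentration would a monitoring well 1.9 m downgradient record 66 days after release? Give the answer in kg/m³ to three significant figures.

For an instantaneous plane source, C(x,t) = M/(n_e·A·√(4πDt)) · exp(−(x−vt)²/(4Dt)), with n_e·A the pore (flow) area.
Plume center vt = 0.19 × 66 = 12.54 m, so the well at 1.9 m is 10.64 m upgradient of the peak.
√(4πDt) = 46.44 m, giving peak height M/(n_e·A·√(4πDt)) = 0.26/(0.42 × 21 × 46.44) = 0.0006348 kg/m³.
(x−vt)²/(4Dt) = (-10.64)²/(4 × 2.6 × 66) = 0.1649; exp(−0.1649) = 0.8480.
C = 0.0006348 × 0.8480 = 0.000538 kg/m³.

0.000538 kg/m³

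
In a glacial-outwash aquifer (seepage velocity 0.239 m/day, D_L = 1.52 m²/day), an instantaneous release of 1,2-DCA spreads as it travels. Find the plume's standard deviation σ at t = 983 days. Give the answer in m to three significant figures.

54.7 m

Dispersive spreading gives a Gaussian with σ² = 2Dt; advection only shifts the center.
σ = √(2 × 1.52 × 983) = 54.7 m.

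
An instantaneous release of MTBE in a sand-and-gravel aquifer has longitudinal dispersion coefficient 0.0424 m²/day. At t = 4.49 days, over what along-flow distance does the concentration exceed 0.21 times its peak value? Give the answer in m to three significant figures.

2.18 m

The plume is Gaussian with σ = √(2Dt) = √(2 × 0.0424 × 4.49) = 0.6171 m.
C/C_peak = exp(−Δx²/(2σ²)) = 0.21 ⇒ Δx = σ·√(−2 ln 0.21) = 0.6171 × 1.767 = 1.090 m.
Width = 2Δx = 2.18 m.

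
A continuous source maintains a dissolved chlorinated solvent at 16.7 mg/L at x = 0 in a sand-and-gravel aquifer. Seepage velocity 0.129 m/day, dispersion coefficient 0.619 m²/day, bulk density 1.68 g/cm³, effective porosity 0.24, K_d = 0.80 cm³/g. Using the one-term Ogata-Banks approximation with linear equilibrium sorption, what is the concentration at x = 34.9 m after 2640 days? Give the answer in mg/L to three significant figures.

Retardation factor R = 1 + ρ_b·K_d/n = 1 + 1.68 × 0.80/0.24 = 6.600.
Sorption retards both mechanisms: v_R = v/R = 0.01955 m/day, D_R = D/R = 0.09379 m²/day.
v_R·t = 0.01955 × 2640 = 51.612 m; 2√(D_R t) = 31.47 m; argument = (34.9 − 51.612)/31.47 = -0.5310.
C = C₀ × ½·erfc(-0.5310) = 16.7 × 0.7737 = 12.9 mg/L.

12.9 mg/L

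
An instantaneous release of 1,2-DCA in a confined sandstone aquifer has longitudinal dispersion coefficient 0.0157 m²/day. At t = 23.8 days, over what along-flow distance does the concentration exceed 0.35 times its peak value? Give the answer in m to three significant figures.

2.51 m

The plume is Gaussian with σ = √(2Dt) = √(2 × 0.0157 × 23.8) = 0.8645 m.
C/C_peak = exp(−Δx²/(2σ²)) = 0.35 ⇒ Δx = σ·√(−2 ln 0.35) = 0.8645 × 1.449 = 1.253 m.
Width = 2Δx = 2.51 m.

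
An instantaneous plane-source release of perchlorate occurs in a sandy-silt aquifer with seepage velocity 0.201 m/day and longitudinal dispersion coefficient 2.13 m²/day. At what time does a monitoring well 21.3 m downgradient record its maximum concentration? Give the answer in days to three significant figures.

For the 1D instantaneous-source solution, setting ∂C/∂t = 0 at fixed x gives v²t² + 2Dt − x² = 0, so t = (√(D² + v²x²) − D)/v².
√(D² + v²x²) = √(2.13² + 0.201² × 21.3²) = 4.782; v² = 0.040401.
t = (4.782 − 2.13)/0.040401 = 65.6 days (vs. the pure-advection estimate x/v = 106 d).

65.6 days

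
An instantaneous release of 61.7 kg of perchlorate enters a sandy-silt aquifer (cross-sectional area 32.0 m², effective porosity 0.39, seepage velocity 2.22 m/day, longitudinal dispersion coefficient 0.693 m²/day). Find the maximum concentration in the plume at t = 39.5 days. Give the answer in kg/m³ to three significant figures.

The peak of an instantaneous 1D plume sits at x = vt; there the Gaussian factor is 1 and C_max = M/(n_e·A·√(4πDt)), where n_e·A is the pore area the mass is dissolved in.
√(4πDt) = √(4π × 0.693 × 39.5) = 18.55 m, so C_max = 61.7/(0.39 × 32.0 × 18.55) = 0.267 kg/m³.

0.267 kg/m³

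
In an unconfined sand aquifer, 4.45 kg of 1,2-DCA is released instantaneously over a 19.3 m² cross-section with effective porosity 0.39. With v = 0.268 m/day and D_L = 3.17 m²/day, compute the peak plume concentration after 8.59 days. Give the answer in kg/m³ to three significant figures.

0.0320 kg/m³

The peak of an instantaneous 1D plume sits at x = vt; there the Gaussian factor is 1 and C_max = M/(n_e·A·√(4πDt)), where n_e·A is the pore area the mass is dissolved in.
√(4πDt) = √(4π × 3.17 × 8.59) = 18.50 m, so C_max = 4.45/(0.39 × 19.3 × 18.50) = 0.0320 kg/m³.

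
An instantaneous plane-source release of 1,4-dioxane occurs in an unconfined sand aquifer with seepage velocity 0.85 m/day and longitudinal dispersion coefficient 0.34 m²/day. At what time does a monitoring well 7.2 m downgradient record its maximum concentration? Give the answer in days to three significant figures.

8.01 days

For the 1D instantaneous-source solution, setting ∂C/∂t = 0 at fixed x gives v²t² + 2Dt − x² = 0, so t = (√(D² + v²x²) − D)/v².
√(D² + v²x²) = √(0.34² + 0.85² × 7.2²) = 6.129; v² = 0.7225.
t = (6.129 − 0.34)/0.7225 = 8.01 days (vs. the pure-advection estimate x/v = 8.47 d).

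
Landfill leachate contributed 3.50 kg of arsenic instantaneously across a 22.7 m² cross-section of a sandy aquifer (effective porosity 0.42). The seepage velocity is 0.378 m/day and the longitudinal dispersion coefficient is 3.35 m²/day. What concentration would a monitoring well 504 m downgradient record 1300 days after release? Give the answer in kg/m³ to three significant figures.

For an instantaneous plane source, C(x,t) = M/(n_e·A·√(4πDt)) · exp(−(x−vt)²/(4Dt)), with n_e·A the pore (flow) area.
Plume center vt = 0.378 × 1300 = 491.4 m, so the well at 504 m is 12.6 m downgradient of the peak.
√(4πDt) = 233.9 m, giving peak height M/(n_e·A·√(4πDt)) = 3.50/(0.42 × 22.7 × 233.9) = 0.001570 kg/m³.
(x−vt)²/(4Dt) = (12.6)²/(4 × 3.35 × 1300) = 0.009114; exp(−0.009114) = 0.9909.
C = 0.001570 × 0.9909 = 0.00156 kg/m³.

0.00156 kg/m³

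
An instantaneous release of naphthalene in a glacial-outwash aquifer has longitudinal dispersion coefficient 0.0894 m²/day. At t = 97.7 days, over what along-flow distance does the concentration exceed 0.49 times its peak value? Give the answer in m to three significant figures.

9.98 m

The plume is Gaussian with σ = √(2Dt) = √(2 × 0.0894 × 97.7) = 4.180 m.
C/C_peak = exp(−Δx²/(2σ²)) = 0.49 ⇒ Δx = σ·√(−2 ln 0.49) = 4.180 × 1.194 = 4.991 m.
Width = 2Δx = 9.98 m.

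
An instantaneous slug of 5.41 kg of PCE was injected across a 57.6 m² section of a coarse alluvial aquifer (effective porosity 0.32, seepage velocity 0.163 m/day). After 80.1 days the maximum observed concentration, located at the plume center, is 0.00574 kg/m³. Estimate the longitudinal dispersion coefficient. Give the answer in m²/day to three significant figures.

At the plume center C_max = M/(n_e·A·√(4πDt)), so D = M²/(4πt·(n_e·A·C_max)²).
n_e·A·C_max = 0.32 × 57.6 × 0.00574 = 0.1058 kg/m.
D = 5.41²/(4π × 80.1 × 0.1058²) = 2.60 m²/day.

2.60 m²/day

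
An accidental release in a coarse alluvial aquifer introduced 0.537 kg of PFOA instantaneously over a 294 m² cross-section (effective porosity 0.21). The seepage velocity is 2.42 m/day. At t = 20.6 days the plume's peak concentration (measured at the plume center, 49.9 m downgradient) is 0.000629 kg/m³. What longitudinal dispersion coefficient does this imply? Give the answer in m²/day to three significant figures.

At the plume center C_max = M/(n_e·A·√(4πDt)), so D = M²/(4πt·(n_e·A·C_max)²).
n_e·A·C_max = 0.21 × 294 × 0.000629 = 0.03883 kg/m.
D = 0.537²/(4π × 20.6 × 0.03883²) = 0.739 m²/day.

0.739 m²/day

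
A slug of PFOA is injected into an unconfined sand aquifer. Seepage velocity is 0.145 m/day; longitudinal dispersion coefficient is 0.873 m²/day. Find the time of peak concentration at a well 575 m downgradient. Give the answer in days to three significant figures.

For the 1D instantaneous-source solution, setting ∂C/∂t = 0 at fixed x gives v²t² + 2Dt − x² = 0, so t = (√(D² + v²x²) − D)/v².
√(D² + v²x²) = √(0.873² + 0.145² × 575²) = 83.38; v² = 0.021025.
t = (83.38 − 0.873)/0.021025 = 3920 days (vs. the pure-advection estimate x/v = 3970 d).

3920 days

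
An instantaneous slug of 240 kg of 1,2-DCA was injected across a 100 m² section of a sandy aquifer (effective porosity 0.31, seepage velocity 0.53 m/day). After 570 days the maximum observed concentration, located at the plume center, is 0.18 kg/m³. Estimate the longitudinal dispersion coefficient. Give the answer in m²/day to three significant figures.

0.258 m²/day

At the plume center C_max = M/(n_e·A·√(4πDt)), so D = M²/(4πt·(n_e·A·C_max)²).
n_e·A·C_max = 0.31 × 100 × 0.18 = 5.580 kg/m.
D = 240²/(4π × 570 × 5.580²) = 0.258 m²/day.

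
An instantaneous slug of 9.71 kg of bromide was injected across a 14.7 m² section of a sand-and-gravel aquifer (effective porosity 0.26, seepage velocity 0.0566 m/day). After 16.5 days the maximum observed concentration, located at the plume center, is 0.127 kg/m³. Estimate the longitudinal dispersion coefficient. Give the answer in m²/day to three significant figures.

At the plume center C_max = M/(n_e·A·√(4πDt)), so D = M²/(4πt·(n_e·A·C_max)²).
n_e·A·C_max = 0.26 × 14.7 × 0.127 = 0.4854 kg/m.
D = 9.71²/(4π × 16.5 × 0.4854²) = 1.93 m²/day.

1.93 m²/day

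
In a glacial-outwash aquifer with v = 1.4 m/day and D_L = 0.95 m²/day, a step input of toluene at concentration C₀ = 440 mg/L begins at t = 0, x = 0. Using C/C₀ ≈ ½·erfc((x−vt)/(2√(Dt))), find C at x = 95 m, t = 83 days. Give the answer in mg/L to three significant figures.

For a continuous step input, C/C₀ ≈ ½·erfc((x−vt)/(2√(Dt))).
vt = 1.4 × 83 = 116.2 m and 2√(Dt) = 2√(0.95 × 83) = 17.76 m.
Argument (x−vt)/(2√(Dt)) = (95 − 116.2)/17.76 = -1.194; ½·erfc(-1.194) = 0.9543.
C = 440 × 0.9543 = 420 mg/L.

420 mg/L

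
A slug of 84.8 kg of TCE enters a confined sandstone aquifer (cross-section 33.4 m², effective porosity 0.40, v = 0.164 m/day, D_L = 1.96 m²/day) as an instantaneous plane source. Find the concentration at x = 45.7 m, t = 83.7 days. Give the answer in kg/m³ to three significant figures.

For an instantaneous plane source, C(x,t) = M/(n_e·A·√(4πDt)) · exp(−(x−vt)²/(4Dt)), with n_e·A the pore (flow) area.
Plume center vt = 0.164 × 83.7 = 13.7268 m, so the well at 45.7 m is 31.9732 m downgradient of the peak.
√(4πDt) = 45.40 m, giving peak height M/(n_e·A·√(4πDt)) = 84.8/(0.40 × 33.4 × 45.40) = 0.1398 kg/m³.
(x−vt)²/(4Dt) = (31.9732)²/(4 × 1.96 × 83.7) = 1.558; exp(−1.558) = 0.2106.
C = 0.1398 × 0.2106 = 0.0294 kg/m³.

0.0294 kg/m³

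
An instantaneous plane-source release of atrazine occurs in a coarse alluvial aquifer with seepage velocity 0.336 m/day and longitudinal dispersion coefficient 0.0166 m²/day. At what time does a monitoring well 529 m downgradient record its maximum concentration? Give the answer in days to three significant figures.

For the 1D instantaneous-source solution, setting ∂C/∂t = 0 at fixed x gives v²t² + 2Dt − x² = 0, so t = (√(D² + v²x²) − D)/v².
√(D² + v²x²) = √(0.0166² + 0.336² × 529²) = 177.7; v² = 0.112896.
t = (177.7 − 0.0166)/0.112896 = 1570 days (vs. the pure-advection estimate x/v = 1570 d).

1570 days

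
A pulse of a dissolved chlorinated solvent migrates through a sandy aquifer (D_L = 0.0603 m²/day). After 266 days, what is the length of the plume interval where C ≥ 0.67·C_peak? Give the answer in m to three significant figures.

The plume is Gaussian with σ = √(2Dt) = √(2 × 0.0603 × 266) = 5.664 m.
C/C_peak = exp(−Δx²/(2σ²)) = 0.67 ⇒ Δx = σ·√(−2 ln 0.67) = 5.664 × 0.8950 = 5.069 m.
Width = 2Δx = 10.1 m.

10.1 m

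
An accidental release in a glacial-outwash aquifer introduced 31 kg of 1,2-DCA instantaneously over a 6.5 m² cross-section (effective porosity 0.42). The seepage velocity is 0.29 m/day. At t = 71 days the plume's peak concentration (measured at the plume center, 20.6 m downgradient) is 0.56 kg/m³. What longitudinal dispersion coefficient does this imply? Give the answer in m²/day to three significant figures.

At the plume center C_max = M/(n_e·A·√(4πDt)), so D = M²/(4πt·(n_e·A·C_max)²).
n_e·A·C_max = 0.42 × 6.5 × 0.56 = 1.529 kg/m.
D = 31²/(4π × 71 × 1.529²) = 0.461 m²/day.

0.461 m²/day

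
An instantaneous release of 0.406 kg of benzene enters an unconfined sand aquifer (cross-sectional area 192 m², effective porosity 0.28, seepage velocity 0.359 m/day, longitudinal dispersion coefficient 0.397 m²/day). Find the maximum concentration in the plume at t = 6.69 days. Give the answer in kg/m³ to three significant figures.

The peak of an instantaneous 1D plume sits at x = vt; there the Gaussian factor is 1 and C_max = M/(n_e·A·√(4πDt)), where n_e·A is the pore area the mass is dissolved in.
√(4πDt) = √(4π × 0.397 × 6.69) = 5.777 m, so C_max = 0.406/(0.28 × 192 × 5.777) = 0.00131 kg/m³.

0.00131 kg/m³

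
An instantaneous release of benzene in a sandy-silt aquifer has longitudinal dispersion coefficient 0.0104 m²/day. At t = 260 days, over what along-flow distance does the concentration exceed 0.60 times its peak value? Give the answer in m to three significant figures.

The plume is Gaussian with σ = √(2Dt) = √(2 × 0.0104 × 260) = 2.326 m.
C/C_peak = exp(−Δx²/(2σ²)) = 0.60 ⇒ Δx = σ·√(−2 ln 0.60) = 2.326 × 1.011 = 2.352 m.
Width = 2Δx = 4.70 m.

4.70 m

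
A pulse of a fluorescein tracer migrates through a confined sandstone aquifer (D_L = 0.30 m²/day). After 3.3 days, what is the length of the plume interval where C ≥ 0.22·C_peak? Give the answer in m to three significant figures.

4.90 m

The plume is Gaussian with σ = √(2Dt) = √(2 × 0.30 × 3.3) = 1.407 m.
C/C_peak = exp(−Δx²/(2σ²)) = 0.22 ⇒ Δx = σ·√(−2 ln 0.22) = 1.407 × 1.740 = 2.448 m.
Width = 2Δx = 4.90 m.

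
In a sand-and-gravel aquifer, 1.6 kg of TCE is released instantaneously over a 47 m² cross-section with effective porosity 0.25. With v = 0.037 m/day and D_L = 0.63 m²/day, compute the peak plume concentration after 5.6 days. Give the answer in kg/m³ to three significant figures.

0.0205 kg/m³

The peak of an instantaneous 1D plume sits at x = vt; there the Gaussian factor is 1 and C_max = M/(n_e·A·√(4πDt)), where n_e·A is the pore area the mass is dissolved in.
√(4πDt) = √(4π × 0.63 × 5.6) = 6.658 m, so C_max = 1.6/(0.25 × 47 × 6.658) = 0.0205 kg/m³.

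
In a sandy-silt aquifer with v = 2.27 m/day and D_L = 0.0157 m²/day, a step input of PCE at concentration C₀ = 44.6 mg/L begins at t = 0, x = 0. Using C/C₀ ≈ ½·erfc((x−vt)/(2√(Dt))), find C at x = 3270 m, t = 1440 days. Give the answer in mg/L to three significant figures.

For a continuous step input, C/C₀ ≈ ½·erfc((x−vt)/(2√(Dt))).
vt = 2.27 × 1440 = 3268.8 m and 2√(Dt) = 2√(0.0157 × 1440) = 9.510 m.
Argument (x−vt)/(2√(Dt)) = (3270 − 3268.8)/9.510 = 0.1262; ½·erfc(0.1262) = 0.4292.
C = 44.6 × 0.4292 = 19.1 mg/L.

19.1 mg/L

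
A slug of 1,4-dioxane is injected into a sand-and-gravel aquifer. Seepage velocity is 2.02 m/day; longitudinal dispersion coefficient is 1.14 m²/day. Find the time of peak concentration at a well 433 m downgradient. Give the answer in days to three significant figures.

For the 1D instantaneous-source solution, setting ∂C/∂t = 0 at fixed x gives v²t² + 2Dt − x² = 0, so t = (√(D² + v²x²) − D)/v².
√(D² + v²x²) = √(1.14² + 2.02² × 433²) = 874.7; v² = 4.0804.
t = (874.7 − 1.14)/4.0804 = 214 days (vs. the pure-advection estimate x/v = 214 d).

214 days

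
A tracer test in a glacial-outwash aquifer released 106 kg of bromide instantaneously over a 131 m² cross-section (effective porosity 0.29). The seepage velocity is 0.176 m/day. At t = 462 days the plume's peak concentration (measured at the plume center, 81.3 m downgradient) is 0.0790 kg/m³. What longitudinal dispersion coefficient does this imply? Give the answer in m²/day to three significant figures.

0.215 m²/day

At the plume center C_max = M/(n_e·A·√(4πDt)), so D = M²/(4πt·(n_e·A·C_max)²).
n_e·A·C_max = 0.29 × 131 × 0.0790 = 3.001 kg/m.
D = 106²/(4π × 462 × 3.001²) = 0.215 m²/day.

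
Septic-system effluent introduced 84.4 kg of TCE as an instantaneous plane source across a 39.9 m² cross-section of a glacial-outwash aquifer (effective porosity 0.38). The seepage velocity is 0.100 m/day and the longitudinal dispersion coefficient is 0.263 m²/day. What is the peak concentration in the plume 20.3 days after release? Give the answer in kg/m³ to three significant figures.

0.680 kg/m³

The peak of an instantaneous 1D plume sits at x = vt; there the Gaussian factor is 1 and C_max = M/(n_e·A·√(4πDt)), where n_e·A is the pore area the mass is dissolved in.
√(4πDt) = √(4π × 0.263 × 20.3) = 8.191 m, so C_max = 84.4/(0.38 × 39.9 × 8.191) = 0.680 kg/m³.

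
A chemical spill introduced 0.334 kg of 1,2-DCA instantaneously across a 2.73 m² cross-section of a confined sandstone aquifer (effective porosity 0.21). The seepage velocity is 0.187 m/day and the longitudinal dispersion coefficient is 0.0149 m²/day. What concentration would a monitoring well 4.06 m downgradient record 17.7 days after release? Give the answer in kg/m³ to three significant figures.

For an instantaneous plane source, C(x,t) = M/(n_e·A·√(4πDt)) · exp(−(x−vt)²/(4Dt)), with n_e·A the pore (flow) area.
Plume center vt = 0.187 × 17.7 = 3.3099 m, so the well at 4.06 m is 0.7501 m downgradient of the peak.
√(4πDt) = 1.820 m, giving peak height M/(n_e·A·√(4πDt)) = 0.334/(0.21 × 2.73 × 1.820) = 0.3201 kg/m³.
(x−vt)²/(4Dt) = (0.7501)²/(4 × 0.0149 × 17.7) = 0.5334; exp(−0.5334) = 0.5866.
C = 0.3201 × 0.5866 = 0.188 kg/m³.

0.188 kg/m³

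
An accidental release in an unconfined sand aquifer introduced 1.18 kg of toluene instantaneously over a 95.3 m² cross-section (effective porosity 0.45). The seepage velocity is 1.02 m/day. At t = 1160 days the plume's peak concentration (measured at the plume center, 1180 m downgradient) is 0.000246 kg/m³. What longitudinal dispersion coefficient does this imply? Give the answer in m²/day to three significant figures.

0.858 m²/day

At the plume center C_max = M/(n_e·A·√(4πDt)), so D = M²/(4πt·(n_e·A·C_max)²).
n_e·A·C_max = 0.45 × 95.3 × 0.000246 = 0.01055 kg/m.
D = 1.18²/(4π × 1160 × 0.01055²) = 0.858 m²/day.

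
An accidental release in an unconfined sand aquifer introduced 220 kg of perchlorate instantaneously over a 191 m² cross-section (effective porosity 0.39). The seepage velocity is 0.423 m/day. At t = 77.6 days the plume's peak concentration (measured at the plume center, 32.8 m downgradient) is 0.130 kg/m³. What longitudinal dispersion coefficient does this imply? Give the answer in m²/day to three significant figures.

0.529 m²/day

At the plume center C_max = M/(n_e·A·√(4πDt)), so D = M²/(4πt·(n_e·A·C_max)²).
n_e·A·C_max = 0.39 × 191 × 0.130 = 9.684 kg/m.
D = 220²/(4π × 77.6 × 9.684²) = 0.529 m²/day.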